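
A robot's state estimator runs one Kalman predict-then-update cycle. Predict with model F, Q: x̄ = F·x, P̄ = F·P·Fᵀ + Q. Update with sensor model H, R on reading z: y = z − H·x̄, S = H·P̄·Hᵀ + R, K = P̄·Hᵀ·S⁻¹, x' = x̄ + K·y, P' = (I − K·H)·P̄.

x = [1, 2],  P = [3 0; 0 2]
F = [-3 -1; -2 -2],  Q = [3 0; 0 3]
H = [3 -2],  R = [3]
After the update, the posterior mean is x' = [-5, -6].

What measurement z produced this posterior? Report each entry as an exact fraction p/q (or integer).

x̄ = F·x = [-5, -6]
P̄ = F·P·Fᵀ + Q = [32 22; 22 23]
S = H·P̄·Hᵀ + R = [119]
K = P̄·Hᵀ·S⁻¹ = [52/119; 20/119]
x' − x̄ = [0, 0] = K·y
y = (KᵀK)⁻¹·Kᵀ·(x' − x̄) = [0]
z = y + H·x̄ = [0] + [-3] = [-3]

z = [-3]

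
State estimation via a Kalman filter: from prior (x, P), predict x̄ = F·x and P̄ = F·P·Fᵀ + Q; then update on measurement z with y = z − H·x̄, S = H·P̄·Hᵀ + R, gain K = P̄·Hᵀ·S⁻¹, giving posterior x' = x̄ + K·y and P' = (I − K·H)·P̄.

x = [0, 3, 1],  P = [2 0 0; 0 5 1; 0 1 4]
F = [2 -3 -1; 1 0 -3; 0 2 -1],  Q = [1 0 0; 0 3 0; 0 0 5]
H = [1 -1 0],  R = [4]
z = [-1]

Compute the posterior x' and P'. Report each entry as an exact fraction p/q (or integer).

x' = [-356/59, -273/59, 109/59]
P' = [2255/59 2099/59 -266/59; 2099/59 2163/59 -142/59; -266/59 -142/59 514/59]

x̄ = F·x = [-10, -3, 5]
P̄ = F·P·Fᵀ + Q = [64 25 -25; 25 41 6; -25 6 25]
y = z − H·x̄ = [6]
S = H·P̄·Hᵀ + R = [59]
K = P̄·Hᵀ·S⁻¹ = [39/59; -16/59; -31/59]
x' = x̄ + K·y = [-356/59, -273/59, 109/59]
P' = (I − K·H)·P̄ = [2255/59 2099/59 -266/59; 2099/59 2163/59 -142/59; -266/59 -142/59 514/59]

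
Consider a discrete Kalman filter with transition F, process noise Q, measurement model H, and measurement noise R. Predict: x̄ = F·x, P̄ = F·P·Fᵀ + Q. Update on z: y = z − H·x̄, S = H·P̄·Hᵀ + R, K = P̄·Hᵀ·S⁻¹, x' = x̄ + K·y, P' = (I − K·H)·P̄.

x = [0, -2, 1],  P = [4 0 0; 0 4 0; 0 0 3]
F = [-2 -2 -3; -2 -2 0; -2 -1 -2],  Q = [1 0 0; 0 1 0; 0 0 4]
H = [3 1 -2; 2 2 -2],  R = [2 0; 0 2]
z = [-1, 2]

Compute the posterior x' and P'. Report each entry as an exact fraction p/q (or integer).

x' = [-7477/3931, 4836/3931, -6768/3931]
P' = [19228/3931 11504/3931 31950/3931; 11504/3931 17342/3931 26706/3931; 31950/3931 26706/3931 59544/3931]

x̄ = F·x = [1, 4, 0]
P̄ = F·P·Fᵀ + Q = [60 32 42; 32 33 24; 42 24 36]
y = z − H·x̄ = [-8, -8]
S = H·P̄·Hᵀ + R = [311 262; 262 246]
K = P̄·Hᵀ·S⁻¹ = [2644/3931 -1218/3931; -779/3931 2140/3931; 1734/3931 -888/3931]
x' = x̄ + K·y = [-7477/3931, 4836/3931, -6768/3931]
P' = (I − K·H)·P̄ = [19228/3931 11504/3931 31950/3931; 11504/3931 17342/3931 26706/3931; 31950/3931 26706/3931 59544/3931]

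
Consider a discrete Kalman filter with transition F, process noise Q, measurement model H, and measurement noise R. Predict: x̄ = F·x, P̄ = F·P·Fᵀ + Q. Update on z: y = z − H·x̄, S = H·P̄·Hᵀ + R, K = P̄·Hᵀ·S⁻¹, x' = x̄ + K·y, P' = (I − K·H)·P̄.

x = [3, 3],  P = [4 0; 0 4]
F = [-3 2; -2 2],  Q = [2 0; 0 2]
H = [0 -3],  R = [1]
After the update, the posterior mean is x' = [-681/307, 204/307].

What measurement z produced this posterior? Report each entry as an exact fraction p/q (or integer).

z = [-2]

x̄ = F·x = [-3, 0]
P̄ = F·P·Fᵀ + Q = [54 40; 40 34]
S = H·P̄·Hᵀ + R = [307]
K = P̄·Hᵀ·S⁻¹ = [-120/307; -102/307]
x' − x̄ = [240/307, 204/307] = K·y
y = (KᵀK)⁻¹·Kᵀ·(x' − x̄) = [-2]
z = y + H·x̄ = [-2] + [0] = [-2]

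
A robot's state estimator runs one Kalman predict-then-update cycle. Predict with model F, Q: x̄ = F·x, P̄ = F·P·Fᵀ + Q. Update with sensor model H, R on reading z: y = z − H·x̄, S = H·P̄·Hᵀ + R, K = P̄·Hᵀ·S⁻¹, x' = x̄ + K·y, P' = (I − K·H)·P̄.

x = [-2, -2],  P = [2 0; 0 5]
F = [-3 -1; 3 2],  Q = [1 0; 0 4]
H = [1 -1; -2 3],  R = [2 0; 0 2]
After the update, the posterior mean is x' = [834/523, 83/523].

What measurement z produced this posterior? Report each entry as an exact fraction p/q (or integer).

x̄ = F·x = [8, -10]
P̄ = F·P·Fᵀ + Q = [24 -28; -28 42]
S = H·P̄·Hᵀ + R = [124 -314; -314 812]
K = P̄·Hᵀ·S⁻¹ = [194/523 -10/523; 77/523 147/523]
x' − x̄ = [-3350/523, 5313/523] = K·y
y = (KᵀK)⁻¹·Kᵀ·(x' − x̄) = [-15, 44]
z = y + H·x̄ = [-15, 44] + [18, -46] = [3, -2]

z = [3, -2]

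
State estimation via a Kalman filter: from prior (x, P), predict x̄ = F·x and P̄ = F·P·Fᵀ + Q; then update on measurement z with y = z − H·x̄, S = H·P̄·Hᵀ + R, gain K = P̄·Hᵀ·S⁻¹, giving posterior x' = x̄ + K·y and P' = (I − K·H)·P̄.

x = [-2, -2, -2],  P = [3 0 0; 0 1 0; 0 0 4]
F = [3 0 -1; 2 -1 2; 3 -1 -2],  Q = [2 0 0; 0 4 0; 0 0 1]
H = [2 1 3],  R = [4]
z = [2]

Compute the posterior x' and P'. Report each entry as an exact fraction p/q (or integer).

x̄ = F·x = [-4, -6, 0]
P̄ = F·P·Fᵀ + Q = [33 10 35; 10 33 3; 35 3 45]
y = z − H·x̄ = [16]
S = H·P̄·Hᵀ + R = [1052]
K = P̄·Hᵀ·S⁻¹ = [181/1052; 31/526; 52/263]
x' = x̄ + K·y = [-328/263, -1330/263, 832/263]
P' = (I − K·H)·P̄ = [1955/1052 -351/526 -207/263; -351/526 7718/263 -2435/263; -207/263 -2435/263 1019/263]

x' = [-328/263, -1330/263, 832/263]
P' = [1955/1052 -351/526 -207/263; -351/526 7718/263 -2435/263; -207/263 -2435/263 1019/263]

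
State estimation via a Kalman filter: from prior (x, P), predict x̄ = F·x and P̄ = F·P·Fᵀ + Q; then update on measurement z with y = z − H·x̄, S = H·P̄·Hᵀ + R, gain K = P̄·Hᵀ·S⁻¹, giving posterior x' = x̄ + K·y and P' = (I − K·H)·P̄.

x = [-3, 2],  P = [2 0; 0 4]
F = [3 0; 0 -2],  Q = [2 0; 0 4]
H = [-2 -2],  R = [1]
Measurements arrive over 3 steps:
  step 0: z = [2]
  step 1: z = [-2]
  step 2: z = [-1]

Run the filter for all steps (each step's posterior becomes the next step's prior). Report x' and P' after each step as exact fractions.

step 0: x' = [-489/161, 316/161], P' = [1620/161 -1600/161; -1600/161 1620/161]
step 1: x' = [-25655/33013, 58216/33013], P' = [362774/165065 -338272/165065; -338272/165065 354996/165065]
step 2: x' = [51888679/39103481, -33386456/39103481], P' = [84999896/39103481 -79375168/39103481; -79375168/39103481 83485044/39103481]

step 0: x̄ = F·x = [-9, -4]
step 0: P̄ = F·P·Fᵀ + Q = [20 0; 0 20]
step 0: y = z − H·x̄ = [-24]
step 0: S = H·P̄·Hᵀ + R = [161]
step 0: K = P̄·Hᵀ·S⁻¹ = [-40/161; -40/161]
step 0: x' = x̄ + K·y = [-489/161, 316/161]
step 0: P' = (I − K·H)·P̄ = [1620/161 -1600/161; -1600/161 1620/161]
step 1: x̄ = F·x = [-1467/161, -632/161]
step 1: P̄ = F·P·Fᵀ + Q = [14902/161 9600/161; 9600/161 7124/161]
step 1: y = z − H·x̄ = [-4520/161]
step 1: S = H·P̄·Hᵀ + R = [165065/161]
step 1: K = P̄·Hᵀ·S⁻¹ = [-49004/165065; -33448/165065]
step 1: x' = x̄ + K·y = [-25655/33013, 58216/33013]
step 1: P' = (I − K·H)·P̄ = [362774/165065 -338272/165065; -338272/165065 354996/165065]
step 2: x̄ = F·x = [-76965/33013, -116432/33013]
step 2: P̄ = F·P·Fᵀ + Q = [3595096/165065 2029632/165065; 2029632/165065 2080244/165065]
step 2: y = z − H·x̄ = [-419807/33013]
step 2: S = H·P̄·Hᵀ + R = [39103481/165065]
step 2: K = P̄·Hᵀ·S⁻¹ = [-11249456/39103481; -8219752/39103481]
step 2: x' = x̄ + K·y = [51888679/39103481, -33386456/39103481]
step 2: P' = (I − K·H)·P̄ = [84999896/39103481 -79375168/39103481; -79375168/39103481 83485044/39103481]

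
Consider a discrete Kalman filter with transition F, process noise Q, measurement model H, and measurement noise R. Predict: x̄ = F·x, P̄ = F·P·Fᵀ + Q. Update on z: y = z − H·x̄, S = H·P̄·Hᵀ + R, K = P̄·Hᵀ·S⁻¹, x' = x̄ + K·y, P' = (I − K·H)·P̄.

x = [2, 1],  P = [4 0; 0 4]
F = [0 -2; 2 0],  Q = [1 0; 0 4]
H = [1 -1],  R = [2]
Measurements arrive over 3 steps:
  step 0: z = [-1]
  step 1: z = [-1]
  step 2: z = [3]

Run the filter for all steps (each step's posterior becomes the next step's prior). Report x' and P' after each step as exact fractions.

step 0: x' = [7/39, 56/39], P' = [374/39 340/39; 340/39 380/39]
step 1: x' = [-10745/6009, -4562/6009], P' = [21730/6009 15892/6009; 15892/6009 21916/6009]
step 2: x' = [192625/343783, -863898/343783], P' = [1244542/343783 930060/343783; 930060/343783 1279108/343783]

step 0: x̄ = F·x = [-2, 4]
step 0: P̄ = F·P·Fᵀ + Q = [17 0; 0 20]
step 0: y = z − H·x̄ = [5]
step 0: S = H·P̄·Hᵀ + R = [39]
step 0: K = P̄·Hᵀ·S⁻¹ = [17/39; -20/39]
step 0: x' = x̄ + K·y = [7/39, 56/39]
step 0: P' = (I − K·H)·P̄ = [374/39 340/39; 340/39 380/39]
step 1: x̄ = F·x = [-112/39, 14/39]
step 1: P̄ = F·P·Fᵀ + Q = [1559/39 -1360/39; -1360/39 1652/39]
step 1: y = z − H·x̄ = [29/13]
step 1: S = H·P̄·Hᵀ + R = [2003/13]
step 1: K = P̄·Hᵀ·S⁻¹ = [973/2003; -1004/2003]
step 1: x' = x̄ + K·y = [-10745/6009, -4562/6009]
step 1: P' = (I − K·H)·P̄ = [21730/6009 15892/6009; 15892/6009 21916/6009]
step 2: x̄ = F·x = [9124/6009, -21490/6009]
step 2: P̄ = F·P·Fᵀ + Q = [93673/6009 -63568/6009; -63568/6009 110956/6009]
step 2: y = z − H·x̄ = [-12587/6009]
step 2: S = H·P̄·Hᵀ + R = [343783/6009]
step 2: K = P̄·Hᵀ·S⁻¹ = [157241/343783; -174524/343783]
step 2: x' = x̄ + K·y = [192625/343783, -863898/343783]
step 2: P' = (I − K·H)·P̄ = [1244542/343783 930060/343783; 930060/343783 1279108/343783]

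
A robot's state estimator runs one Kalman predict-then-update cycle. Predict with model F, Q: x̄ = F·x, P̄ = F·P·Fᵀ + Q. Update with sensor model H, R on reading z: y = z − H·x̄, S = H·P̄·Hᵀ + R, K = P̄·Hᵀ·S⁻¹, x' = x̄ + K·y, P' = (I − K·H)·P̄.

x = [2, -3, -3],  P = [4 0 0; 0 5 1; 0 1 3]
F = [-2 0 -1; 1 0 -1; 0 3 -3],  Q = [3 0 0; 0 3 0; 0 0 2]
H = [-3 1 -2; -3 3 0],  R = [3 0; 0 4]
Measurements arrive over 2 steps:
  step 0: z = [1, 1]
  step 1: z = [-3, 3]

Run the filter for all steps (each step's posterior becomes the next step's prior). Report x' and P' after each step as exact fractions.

step 0: x' = [245657/113022, 41753/16146, -137764/56511], P' = [361541/113022 48287/16146 -180370/56511; 48287/16146 51971/16146 -22366/8073; -180370/56511 -22366/8073 227800/56511]
step 1: x' = [-3307893547/5530592723, 2404548764/5530592723, 14931608578/5530592723], P' = [9134955235/5530592723 7983265459/5530592723 -9081097999/5530592723; 7983265459/5530592723 9243627967/5530592723 -6688622299/5530592723; -9081097999/5530592723 -6688622299/5530592723 13732317940/5530592723]

step 0: x̄ = F·x = [-1, 5, 0]
step 0: P̄ = F·P·Fᵀ + Q = [22 -5 6; -5 10 6; 6 6 56]
step 0: y = z − H·x̄ = [-7, -17]
step 0: S = H·P̄·Hᵀ + R = [513 288; 288 382]
step 0: K = P̄·Hᵀ·S⁻¹ = [-4189/56511 -1961/12558; -571/8073 307/1794; -23684/56511 1984/6279]
step 0: x' = x̄ + K·y = [245657/113022, 41753/16146, -137764/56511]
step 0: P' = (I − K·H)·P̄ = [361541/113022 48287/16146 -180370/56511; 48287/16146 51971/16146 -22366/8073; -180370/56511 -22366/8073 227800/56511]
step 1: x̄ = F·x = [-4691/2457, 74455/16146, 567799/37674]
step 1: P̄ = F·P·Fᵀ + Q = [17345/2457 -1951/351 -13669/819; -1951/351 268241/16146 209639/5382; -13669/819 209639/5382 1470761/12558]
step 1: y = z − H·x̄ = [1899185/113022, -207983/12558]
step 1: S = H·P̄·Hᵀ + R = [25868771/113022 -1931099/12558; -1931099/12558 1327411/4186]
step 1: K = P̄·Hᵀ·S⁻¹ = [-419801416/5530592723 -863767332/5530592723; -442974604/5530592723 945271881/5530592723; -2303321394/5530592723 1794356775/5530592723]
step 1: x' = x̄ + K·y = [-3307893547/5530592723, 2404548764/5530592723, 14931608578/5530592723]
step 1: P' = (I − K·H)·P̄ = [9134955235/5530592723 7983265459/5530592723 -9081097999/5530592723; 7983265459/5530592723 9243627967/5530592723 -6688622299/5530592723; -9081097999/5530592723 -6688622299/5530592723 13732317940/5530592723]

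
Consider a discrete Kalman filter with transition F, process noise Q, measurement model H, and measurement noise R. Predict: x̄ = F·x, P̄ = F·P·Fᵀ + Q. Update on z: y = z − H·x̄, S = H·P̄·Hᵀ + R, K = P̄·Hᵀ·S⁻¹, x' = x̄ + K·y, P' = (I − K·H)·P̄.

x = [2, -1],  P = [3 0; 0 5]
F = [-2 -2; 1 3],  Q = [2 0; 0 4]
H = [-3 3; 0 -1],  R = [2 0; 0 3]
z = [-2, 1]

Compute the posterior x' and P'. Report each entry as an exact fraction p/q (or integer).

x̄ = F·x = [-2, -1]
P̄ = F·P·Fᵀ + Q = [34 -36; -36 52]
y = z − H·x̄ = [-5, 0]
S = H·P̄·Hᵀ + R = [1424 -264; -264 55]
K = P̄·Hᵀ·S⁻¹ = [-93/392 -261/539; 9/98 -272/539]
x' = x̄ + K·y = [-319/392, -143/98]
P' = (I − K·H)·P̄ = [3473/2156 783/539; 783/539 816/539]

x' = [-319/392, -143/98]
P' = [3473/2156 783/539; 783/539 816/539]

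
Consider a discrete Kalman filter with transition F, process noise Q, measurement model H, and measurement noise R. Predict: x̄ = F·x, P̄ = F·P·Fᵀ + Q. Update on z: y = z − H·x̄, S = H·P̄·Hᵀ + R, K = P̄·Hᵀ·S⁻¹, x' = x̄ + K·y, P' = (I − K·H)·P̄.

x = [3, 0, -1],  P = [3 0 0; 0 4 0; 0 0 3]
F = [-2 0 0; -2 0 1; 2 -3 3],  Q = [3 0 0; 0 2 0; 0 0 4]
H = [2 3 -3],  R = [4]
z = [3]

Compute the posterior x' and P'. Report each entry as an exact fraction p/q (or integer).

x̄ = F·x = [-6, -7, 3]
P̄ = F·P·Fᵀ + Q = [15 12 -12; 12 17 -3; -12 -3 79]
y = z − H·x̄ = [45]
S = H·P̄·Hᵀ + R = [1270]
K = P̄·Hᵀ·S⁻¹ = [51/635; 42/635; -27/127]
x' = x̄ + K·y = [-303/127, -511/127, -834/127]
P' = (I − K·H)·P̄ = [4323/635 3336/635 1230/127; 3336/635 7267/635 1887/127; 1230/127 1887/127 2743/127]

x' = [-303/127, -511/127, -834/127]
P' = [4323/635 3336/635 1230/127; 3336/635 7267/635 1887/127; 1230/127 1887/127 2743/127]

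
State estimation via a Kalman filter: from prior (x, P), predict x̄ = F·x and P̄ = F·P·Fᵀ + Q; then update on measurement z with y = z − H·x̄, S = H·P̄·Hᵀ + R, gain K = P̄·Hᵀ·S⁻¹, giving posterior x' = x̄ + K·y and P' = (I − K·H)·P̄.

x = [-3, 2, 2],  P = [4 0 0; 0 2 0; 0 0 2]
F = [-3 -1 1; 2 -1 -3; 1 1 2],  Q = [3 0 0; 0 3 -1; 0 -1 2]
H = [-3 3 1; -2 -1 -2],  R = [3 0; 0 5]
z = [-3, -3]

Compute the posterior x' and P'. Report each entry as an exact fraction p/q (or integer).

x̄ = F·x = [9, -14, 3]
P̄ = F·P·Fᵀ + Q = [43 -28 -10; -28 39 -7; -10 -7 16]
y = z − H·x̄ = [63, 7]
S = H·P̄·Hᵀ + R = [1279 202; 202 60]
K = P̄·Hᵀ·S⁻¹ = [-713/4492 -889/8984; 2689/17968 461/35936; 1255/17968 -11445/35936]
x' = x̄ + K·y = [-15205/8984, -161063/35936, 185823/35936]
P' = (I − K·H)·P̄ = [8633/2246 52651/8984 -58635/8984; 52651/8984 343881/35936 -383697/35936; -58635/8984 -383697/35936 455001/35936]

x' = [-15205/8984, -161063/35936, 185823/35936]
P' = [8633/2246 52651/8984 -58635/8984; 52651/8984 343881/35936 -383697/35936; -58635/8984 -383697/35936 455001/35936]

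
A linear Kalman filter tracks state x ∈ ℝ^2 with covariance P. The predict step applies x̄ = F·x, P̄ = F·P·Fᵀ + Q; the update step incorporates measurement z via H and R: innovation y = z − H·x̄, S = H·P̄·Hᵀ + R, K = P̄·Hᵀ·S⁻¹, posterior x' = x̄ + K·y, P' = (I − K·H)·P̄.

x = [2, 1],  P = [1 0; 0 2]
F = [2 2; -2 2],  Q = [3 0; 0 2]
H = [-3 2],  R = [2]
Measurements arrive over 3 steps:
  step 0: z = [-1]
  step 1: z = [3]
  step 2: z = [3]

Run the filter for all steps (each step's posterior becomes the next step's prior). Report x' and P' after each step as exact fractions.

step 0: x̄ = F·x = [6, -2]
step 0: P̄ = F·P·Fᵀ + Q = [15 4; 4 14]
step 0: y = z − H·x̄ = [21]
step 0: S = H·P̄·Hᵀ + R = [145]
step 0: K = P̄·Hᵀ·S⁻¹ = [-37/145; 16/145]
step 0: x' = x̄ + K·y = [93/145, 46/145]
step 0: P' = (I − K·H)·P̄ = [806/145 1172/145; 1172/145 1774/145]
step 1: x̄ = F·x = [278/145, -94/145]
step 1: P̄ = F·P·Fᵀ + Q = [20131/145 3872/145; 3872/145 1234/145]
step 1: y = z − H·x̄ = [1457/145]
step 1: S = H·P̄·Hᵀ + R = [139941/145]
step 1: K = P̄·Hᵀ·S⁻¹ = [-52649/139941; -9148/139941]
step 1: x' = x̄ + K·y = [-260731/139941, -182642/139941]
step 1: P' = (I − K·H)·P̄ = [311966/139941 415300/139941; 415300/139941 613802/139941]
step 2: x̄ = F·x = [-295582/46647, 156178/139941]
step 2: P̄ = F·P·Fᵀ + Q = [827255/15549 402448/46647; 402448/46647 660554/139941]
step 2: y = z − H·x̄ = [-2552771/139941]
step 2: S = H·P̄·Hᵀ + R = [55441625/139941]
step 2: K = P̄·Hᵀ·S⁻¹ = [-19921197/55441625; -2300924/55441625]
step 2: x' = x̄ + K·y = [12088057/55441625, 103847294/55441625]
step 2: P' = (I − K·H)·P̄ = [113799126/55441625 150777492/55441625; 150777492/55441625 223865314/55441625]

step 0: x' = [93/145, 46/145], P' = [806/145 1172/145; 1172/145 1774/145]
step 1: x' = [-260731/139941, -182642/139941], P' = [311966/139941 415300/139941; 415300/139941 613802/139941]
step 2: x' = [12088057/55441625, 103847294/55441625], P' = [113799126/55441625 150777492/55441625; 150777492/55441625 223865314/55441625]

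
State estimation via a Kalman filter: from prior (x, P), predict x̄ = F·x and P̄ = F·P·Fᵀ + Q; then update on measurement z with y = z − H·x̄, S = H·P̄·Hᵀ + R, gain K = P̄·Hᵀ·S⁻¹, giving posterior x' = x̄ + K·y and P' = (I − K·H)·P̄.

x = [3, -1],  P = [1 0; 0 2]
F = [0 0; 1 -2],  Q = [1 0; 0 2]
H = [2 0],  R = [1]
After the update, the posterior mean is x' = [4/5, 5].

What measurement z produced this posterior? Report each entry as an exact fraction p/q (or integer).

x̄ = F·x = [0, 5]
P̄ = F·P·Fᵀ + Q = [1 0; 0 11]
S = H·P̄·Hᵀ + R = [5]
K = P̄·Hᵀ·S⁻¹ = [2/5; 0]
x' − x̄ = [4/5, 0] = K·y
y = (KᵀK)⁻¹·Kᵀ·(x' − x̄) = [2]
z = y + H·x̄ = [2] + [0] = [2]

z = [2]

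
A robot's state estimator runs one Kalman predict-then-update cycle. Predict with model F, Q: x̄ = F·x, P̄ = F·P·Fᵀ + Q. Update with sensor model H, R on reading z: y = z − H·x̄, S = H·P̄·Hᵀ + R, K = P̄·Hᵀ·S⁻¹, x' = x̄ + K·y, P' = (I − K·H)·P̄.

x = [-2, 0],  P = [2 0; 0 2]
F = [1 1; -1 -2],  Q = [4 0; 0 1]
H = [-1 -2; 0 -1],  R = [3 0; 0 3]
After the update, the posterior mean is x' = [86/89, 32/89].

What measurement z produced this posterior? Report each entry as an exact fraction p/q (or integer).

x̄ = F·x = [-2, 2]
P̄ = F·P·Fᵀ + Q = [8 -6; -6 11]
S = H·P̄·Hᵀ + R = [31 16; 16 14]
K = P̄·Hᵀ·S⁻¹ = [-20/89 61/89; -24/89 -85/178]
x' − x̄ = [264/89, -146/89] = K·y
y = (KᵀK)⁻¹·Kᵀ·(x' − x̄) = [-1, 4]
z = y + H·x̄ = [-1, 4] + [-2, -2] = [-3, 2]

z = [-3, 2]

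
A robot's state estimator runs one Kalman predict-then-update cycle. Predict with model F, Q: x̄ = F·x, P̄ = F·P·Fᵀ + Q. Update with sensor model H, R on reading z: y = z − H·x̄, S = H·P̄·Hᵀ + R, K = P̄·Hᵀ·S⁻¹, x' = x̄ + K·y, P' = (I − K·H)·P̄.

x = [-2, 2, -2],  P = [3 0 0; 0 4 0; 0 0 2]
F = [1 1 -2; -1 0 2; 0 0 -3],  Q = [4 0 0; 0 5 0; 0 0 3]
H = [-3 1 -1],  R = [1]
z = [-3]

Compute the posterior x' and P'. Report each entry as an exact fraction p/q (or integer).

x̄ = F·x = [4, -2, 6]
P̄ = F·P·Fᵀ + Q = [19 -11 12; -11 16 -12; 12 -12 21]
y = z − H·x̄ = [17]
S = H·P̄·Hᵀ + R = [371]
K = P̄·Hᵀ·S⁻¹ = [-80/371; 61/371; -69/371]
x' = x̄ + K·y = [124/371, 295/371, 1053/371]
P' = (I − K·H)·P̄ = [649/371 799/371 -1068/371; 799/371 2215/371 -243/371; -1068/371 -243/371 3030/371]

x' = [124/371, 295/371, 1053/371]
P' = [649/371 799/371 -1068/371; 799/371 2215/371 -243/371; -1068/371 -243/371 3030/371]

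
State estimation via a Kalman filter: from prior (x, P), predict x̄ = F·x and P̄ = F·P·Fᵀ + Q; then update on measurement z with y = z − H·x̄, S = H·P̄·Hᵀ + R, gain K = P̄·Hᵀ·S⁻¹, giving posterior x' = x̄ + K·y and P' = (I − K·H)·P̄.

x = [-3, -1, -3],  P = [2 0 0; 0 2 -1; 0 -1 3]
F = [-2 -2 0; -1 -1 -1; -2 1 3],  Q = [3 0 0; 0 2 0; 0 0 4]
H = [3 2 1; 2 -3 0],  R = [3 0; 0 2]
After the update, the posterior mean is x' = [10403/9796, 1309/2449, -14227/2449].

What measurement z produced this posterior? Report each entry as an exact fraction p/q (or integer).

x̄ = F·x = [8, 7, -4]
P̄ = F·P·Fᵀ + Q = [19 6 10; 6 7 -3; 10 -3 35]
S = H·P̄·Hᵀ + R = [357 71; 71 69]
K = P̄·Hᵀ·S⁻¹ = [4031/19592 1531/19592; 330/2449 -659/2449; 503/4898 1541/4898]
x' − x̄ = [-67965/9796, -15834/2449, -4431/2449] = K·y
y = (KᵀK)⁻¹·Kᵀ·(x' − x̄) = [-36, 6]
z = y + H·x̄ = [-36, 6] + [34, -5] = [-2, 1]

z = [-2, 1]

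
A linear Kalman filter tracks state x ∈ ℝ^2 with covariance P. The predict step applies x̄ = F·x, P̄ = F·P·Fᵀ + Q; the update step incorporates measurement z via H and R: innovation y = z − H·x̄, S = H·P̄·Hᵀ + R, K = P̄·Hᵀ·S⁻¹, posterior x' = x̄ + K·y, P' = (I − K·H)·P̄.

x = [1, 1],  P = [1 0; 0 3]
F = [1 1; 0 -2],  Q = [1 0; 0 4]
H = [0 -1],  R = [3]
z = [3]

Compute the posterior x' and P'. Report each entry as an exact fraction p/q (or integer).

x̄ = F·x = [2, -2]
P̄ = F·P·Fᵀ + Q = [5 -6; -6 16]
y = z − H·x̄ = [1]
S = H·P̄·Hᵀ + R = [19]
K = P̄·Hᵀ·S⁻¹ = [6/19; -16/19]
x' = x̄ + K·y = [44/19, -54/19]
P' = (I − K·H)·P̄ = [59/19 -18/19; -18/19 48/19]

x' = [44/19, -54/19]
P' = [59/19 -18/19; -18/19 48/19]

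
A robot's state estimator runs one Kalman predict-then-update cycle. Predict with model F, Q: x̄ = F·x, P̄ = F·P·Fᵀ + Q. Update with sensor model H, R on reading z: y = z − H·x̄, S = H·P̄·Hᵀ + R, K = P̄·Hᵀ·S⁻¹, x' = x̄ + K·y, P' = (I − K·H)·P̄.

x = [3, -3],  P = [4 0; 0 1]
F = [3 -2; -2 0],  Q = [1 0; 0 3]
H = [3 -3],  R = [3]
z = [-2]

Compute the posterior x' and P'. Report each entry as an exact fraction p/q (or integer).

x̄ = F·x = [15, -6]
P̄ = F·P·Fᵀ + Q = [41 -24; -24 19]
y = z − H·x̄ = [-65]
S = H·P̄·Hᵀ + R = [975]
K = P̄·Hᵀ·S⁻¹ = [1/5; -43/325]
x' = x̄ + K·y = [2, 13/5]
P' = (I − K·H)·P̄ = [2 9/5; 9/5 628/325]

x' = [2, 13/5]
P' = [2 9/5; 9/5 628/325]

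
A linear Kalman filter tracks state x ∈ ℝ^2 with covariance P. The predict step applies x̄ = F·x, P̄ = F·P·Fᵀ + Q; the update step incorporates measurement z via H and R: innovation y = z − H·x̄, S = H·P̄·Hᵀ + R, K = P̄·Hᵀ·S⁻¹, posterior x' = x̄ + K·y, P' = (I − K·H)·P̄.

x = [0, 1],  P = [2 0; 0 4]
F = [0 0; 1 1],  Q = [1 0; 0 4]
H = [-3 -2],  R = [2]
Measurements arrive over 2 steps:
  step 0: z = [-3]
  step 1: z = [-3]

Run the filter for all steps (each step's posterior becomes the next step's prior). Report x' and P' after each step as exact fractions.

step 0: x̄ = F·x = [0, 1]
step 0: P̄ = F·P·Fᵀ + Q = [1 0; 0 10]
step 0: y = z − H·x̄ = [-1]
step 0: S = H·P̄·Hᵀ + R = [51]
step 0: K = P̄·Hᵀ·S⁻¹ = [-1/17; -20/51]
step 0: x' = x̄ + K·y = [1/17, 71/51]
step 0: P' = (I − K·H)·P̄ = [14/17 -20/17; -20/17 110/51]
step 1: x̄ = F·x = [0, 74/51]
step 1: P̄ = F·P·Fᵀ + Q = [1 0; 0 236/51]
step 1: y = z − H·x̄ = [-5/51]
step 1: S = H·P̄·Hᵀ + R = [1505/51]
step 1: K = P̄·Hᵀ·S⁻¹ = [-153/1505; -472/1505]
step 1: x' = x̄ + K·y = [3/301, 446/301]
step 1: P' = (I − K·H)·P̄ = [1046/1505 -1416/1505; -1416/1505 2596/1505]

step 0: x' = [1/17, 71/51], P' = [14/17 -20/17; -20/17 110/51]
step 1: x' = [3/301, 446/301], P' = [1046/1505 -1416/1505; -1416/1505 2596/1505]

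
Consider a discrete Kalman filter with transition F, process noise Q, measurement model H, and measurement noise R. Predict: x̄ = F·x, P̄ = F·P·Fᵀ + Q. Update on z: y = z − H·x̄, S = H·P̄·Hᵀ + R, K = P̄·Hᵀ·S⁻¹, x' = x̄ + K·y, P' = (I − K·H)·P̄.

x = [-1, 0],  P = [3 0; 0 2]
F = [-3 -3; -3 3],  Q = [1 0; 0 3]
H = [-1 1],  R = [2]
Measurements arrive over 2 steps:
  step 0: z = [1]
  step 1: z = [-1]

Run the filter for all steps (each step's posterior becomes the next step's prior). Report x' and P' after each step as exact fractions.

step 0: x' = [197/78, 7/2], P' = [2219/78 55/2; 55/2 57/2]
step 1: x' = [23027/6708, 5535/2236], P' = [295499/13416 89755/4472; 89755/4472 89937/4472]

step 0: x̄ = F·x = [3, 3]
step 0: P̄ = F·P·Fᵀ + Q = [46 9; 9 48]
step 0: y = z − H·x̄ = [1]
step 0: S = H·P̄·Hᵀ + R = [78]
step 0: K = P̄·Hᵀ·S⁻¹ = [-37/78; 1/2]
step 0: x' = x̄ + K·y = [197/78, 7/2]
step 0: P' = (I − K·H)·P̄ = [2219/78 55/2; 55/2 57/2]
step 1: x̄ = F·x = [-235/13, 38/13]
step 1: P̄ = F·P·Fᵀ + Q = [13111/13 -6/13; -6/13 267/13]
step 1: y = z − H·x̄ = [-22]
step 1: S = H·P̄·Hᵀ + R = [1032]
step 1: K = P̄·Hᵀ·S⁻¹ = [-1009/1032; 7/344]
step 1: x' = x̄ + K·y = [23027/6708, 5535/2236]
step 1: P' = (I − K·H)·P̄ = [295499/13416 89755/4472; 89755/4472 89937/4472]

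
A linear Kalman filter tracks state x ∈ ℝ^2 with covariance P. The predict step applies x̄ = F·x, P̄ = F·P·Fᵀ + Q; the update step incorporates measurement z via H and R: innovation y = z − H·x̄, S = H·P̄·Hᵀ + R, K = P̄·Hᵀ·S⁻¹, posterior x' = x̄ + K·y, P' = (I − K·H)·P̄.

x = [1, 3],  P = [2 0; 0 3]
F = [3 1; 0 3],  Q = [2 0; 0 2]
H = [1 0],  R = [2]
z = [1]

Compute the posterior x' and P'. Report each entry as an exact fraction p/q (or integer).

x' = [7/5, 36/5]
P' = [46/25 18/25; 18/25 644/25]

x̄ = F·x = [6, 9]
P̄ = F·P·Fᵀ + Q = [23 9; 9 29]
y = z − H·x̄ = [-5]
S = H·P̄·Hᵀ + R = [25]
K = P̄·Hᵀ·S⁻¹ = [23/25; 9/25]
x' = x̄ + K·y = [7/5, 36/5]
P' = (I − K·H)·P̄ = [46/25 18/25; 18/25 644/25]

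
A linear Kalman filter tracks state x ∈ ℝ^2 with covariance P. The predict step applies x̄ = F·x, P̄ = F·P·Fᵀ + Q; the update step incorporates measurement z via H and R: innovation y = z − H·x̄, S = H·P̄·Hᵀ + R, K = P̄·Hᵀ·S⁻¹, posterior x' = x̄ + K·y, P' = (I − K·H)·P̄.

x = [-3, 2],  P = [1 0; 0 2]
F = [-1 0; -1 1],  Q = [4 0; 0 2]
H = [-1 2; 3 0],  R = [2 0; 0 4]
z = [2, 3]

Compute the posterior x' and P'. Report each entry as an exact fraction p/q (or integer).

x' = [645/523, 995/523]
P' = [212/523 100/523; 100/523 284/523]

x̄ = F·x = [3, 5]
P̄ = F·P·Fᵀ + Q = [5 1; 1 5]
y = z − H·x̄ = [-5, -6]
S = H·P̄·Hᵀ + R = [23 -9; -9 49]
K = P̄·Hᵀ·S⁻¹ = [-6/523 159/523; 234/523 75/523]
x' = x̄ + K·y = [645/523, 995/523]
P' = (I − K·H)·P̄ = [212/523 100/523; 100/523 284/523]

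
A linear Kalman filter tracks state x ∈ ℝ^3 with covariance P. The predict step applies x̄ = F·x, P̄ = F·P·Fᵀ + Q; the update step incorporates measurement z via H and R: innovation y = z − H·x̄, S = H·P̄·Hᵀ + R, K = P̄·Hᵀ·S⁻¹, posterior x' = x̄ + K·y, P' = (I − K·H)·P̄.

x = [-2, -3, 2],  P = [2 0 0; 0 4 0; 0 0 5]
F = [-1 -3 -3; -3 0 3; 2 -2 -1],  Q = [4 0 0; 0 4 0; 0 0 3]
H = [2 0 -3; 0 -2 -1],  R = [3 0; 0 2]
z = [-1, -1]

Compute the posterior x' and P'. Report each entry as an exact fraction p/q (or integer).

x̄ = F·x = [5, 12, 0]
P̄ = F·P·Fᵀ + Q = [87 -39 35; -39 67 -27; 35 -27 32]
y = z − H·x̄ = [-11, 23]
S = H·P̄·Hᵀ + R = [219 20; 20 194]
K = P̄·Hᵀ·S⁻¹ = [6263/21043 8037/42086; 1361/21043 -23493/42086; -2742/21043 2669/21043]
x' = x̄ + K·y = [257495/42086, -65249/42086, 91549/21043]
P' = (I − K·H)·P̄ = [2451597/42086 -818973/42086 810936/21043; -818973/42086 297845/42086 -274352/21043; 810936/21043 -274352/21043 543366/21043]

x' = [257495/42086, -65249/42086, 91549/21043]
P' = [2451597/42086 -818973/42086 810936/21043; -818973/42086 297845/42086 -274352/21043; 810936/21043 -274352/21043 543366/21043]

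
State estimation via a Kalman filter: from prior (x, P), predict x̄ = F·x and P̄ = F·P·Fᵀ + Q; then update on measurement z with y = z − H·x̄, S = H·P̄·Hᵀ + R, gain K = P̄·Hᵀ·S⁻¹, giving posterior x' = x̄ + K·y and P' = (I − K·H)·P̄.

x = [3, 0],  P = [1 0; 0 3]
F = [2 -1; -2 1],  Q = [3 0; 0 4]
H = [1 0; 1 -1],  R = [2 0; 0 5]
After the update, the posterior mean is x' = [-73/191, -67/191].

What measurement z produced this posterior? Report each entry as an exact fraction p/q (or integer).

x̄ = F·x = [6, -6]
P̄ = F·P·Fᵀ + Q = [10 -7; -7 11]
S = H·P̄·Hᵀ + R = [12 17; 17 40]
K = P̄·Hᵀ·S⁻¹ = [111/191 34/191; 26/191 -97/191]
x' − x̄ = [-1219/191, 1079/191] = K·y
y = (KᵀK)⁻¹·Kᵀ·(x' − x̄) = [-7, -13]
z = y + H·x̄ = [-7, -13] + [6, 12] = [-1, -1]

z = [-1, -1]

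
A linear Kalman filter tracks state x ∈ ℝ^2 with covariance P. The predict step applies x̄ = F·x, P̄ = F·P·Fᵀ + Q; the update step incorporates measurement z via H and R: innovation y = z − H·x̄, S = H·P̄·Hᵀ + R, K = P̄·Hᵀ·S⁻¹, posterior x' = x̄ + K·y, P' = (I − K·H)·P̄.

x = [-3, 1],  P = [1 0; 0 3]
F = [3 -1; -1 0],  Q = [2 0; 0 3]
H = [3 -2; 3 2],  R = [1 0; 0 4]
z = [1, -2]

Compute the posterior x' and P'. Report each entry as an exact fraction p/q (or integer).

x' = [-22/115, -78/115]
P' = [166/1265 139/1265; 139/1265 2131/7590]

x̄ = F·x = [-10, 3]
P̄ = F·P·Fᵀ + Q = [14 -3; -3 4]
y = z − H·x̄ = [37, 22]
S = H·P̄·Hᵀ + R = [179 110; 110 110]
K = P̄·Hᵀ·S⁻¹ = [4/23 194/1265; -16/69 1691/7590]
x' = x̄ + K·y = [-22/115, -78/115]
P' = (I − K·H)·P̄ = [166/1265 139/1265; 139/1265 2131/7590]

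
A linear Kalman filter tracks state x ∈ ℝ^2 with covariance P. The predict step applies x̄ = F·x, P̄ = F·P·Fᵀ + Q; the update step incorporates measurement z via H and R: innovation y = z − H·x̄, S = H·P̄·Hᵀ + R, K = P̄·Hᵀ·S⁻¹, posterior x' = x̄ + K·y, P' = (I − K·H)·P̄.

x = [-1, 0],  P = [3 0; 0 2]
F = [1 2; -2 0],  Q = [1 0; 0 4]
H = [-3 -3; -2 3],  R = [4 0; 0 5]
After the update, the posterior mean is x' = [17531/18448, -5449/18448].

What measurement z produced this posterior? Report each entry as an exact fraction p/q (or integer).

z = [-2, -3]

x̄ = F·x = [-1, 2]
P̄ = F·P·Fᵀ + Q = [12 -6; -6 16]
S = H·P̄·Hᵀ + R = [148 -54; -54 269]
K = P̄·Hᵀ·S⁻¹ = [-3555/18448 -1797/9224; -2415/18448 1815/9224]
x' − x̄ = [35979/18448, -42345/18448] = K·y
y = (KᵀK)⁻¹·Kᵀ·(x' − x̄) = [1, -11]
z = y + H·x̄ = [1, -11] + [-3, 8] = [-2, -3]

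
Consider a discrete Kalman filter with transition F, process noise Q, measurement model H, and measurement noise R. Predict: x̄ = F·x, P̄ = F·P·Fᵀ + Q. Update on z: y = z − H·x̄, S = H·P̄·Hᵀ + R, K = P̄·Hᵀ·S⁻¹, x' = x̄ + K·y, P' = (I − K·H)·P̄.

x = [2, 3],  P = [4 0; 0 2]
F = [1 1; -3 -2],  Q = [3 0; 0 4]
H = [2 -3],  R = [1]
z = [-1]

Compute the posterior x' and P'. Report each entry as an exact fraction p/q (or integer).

x' = [203/661, 340/661]
P' = [1593/661 1040/661; 1040/661 752/661]

x̄ = F·x = [5, -12]
P̄ = F·P·Fᵀ + Q = [9 -16; -16 48]
y = z − H·x̄ = [-47]
S = H·P̄·Hᵀ + R = [661]
K = P̄·Hᵀ·S⁻¹ = [66/661; -176/661]
x' = x̄ + K·y = [203/661, 340/661]
P' = (I − K·H)·P̄ = [1593/661 1040/661; 1040/661 752/661]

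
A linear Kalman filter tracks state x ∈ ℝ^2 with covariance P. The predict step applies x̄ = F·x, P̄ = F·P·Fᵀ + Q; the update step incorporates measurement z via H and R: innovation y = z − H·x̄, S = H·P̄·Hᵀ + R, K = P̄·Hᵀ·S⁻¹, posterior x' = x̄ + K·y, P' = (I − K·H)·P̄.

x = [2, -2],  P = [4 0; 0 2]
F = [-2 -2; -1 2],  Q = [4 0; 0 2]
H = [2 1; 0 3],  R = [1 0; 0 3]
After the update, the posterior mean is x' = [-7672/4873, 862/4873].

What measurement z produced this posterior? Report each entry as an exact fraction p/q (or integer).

x̄ = F·x = [0, -6]
P̄ = F·P·Fᵀ + Q = [28 0; 0 14]
S = H·P̄·Hᵀ + R = [127 42; 42 129]
K = P̄·Hᵀ·S⁻¹ = [2408/4873 -784/4873; 14/4873 1582/4873]
x' − x̄ = [-7672/4873, 30100/4873] = K·y
y = (KᵀK)⁻¹·Kᵀ·(x' − x̄) = [3, 19]
z = y + H·x̄ = [3, 19] + [-6, -18] = [-3, 1]

z = [-3, 1]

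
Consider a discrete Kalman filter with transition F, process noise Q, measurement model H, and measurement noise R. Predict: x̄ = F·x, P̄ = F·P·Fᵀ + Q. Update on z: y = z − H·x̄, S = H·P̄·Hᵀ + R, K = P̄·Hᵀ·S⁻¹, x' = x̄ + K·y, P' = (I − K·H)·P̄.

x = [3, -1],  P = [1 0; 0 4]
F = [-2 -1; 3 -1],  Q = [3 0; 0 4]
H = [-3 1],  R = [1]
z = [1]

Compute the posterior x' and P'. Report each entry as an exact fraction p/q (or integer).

x̄ = F·x = [-5, 10]
P̄ = F·P·Fᵀ + Q = [11 -2; -2 17]
y = z − H·x̄ = [-24]
S = H·P̄·Hᵀ + R = [129]
K = P̄·Hᵀ·S⁻¹ = [-35/129; 23/129]
x' = x̄ + K·y = [65/43, 246/43]
P' = (I − K·H)·P̄ = [194/129 547/129; 547/129 1664/129]

x' = [65/43, 246/43]
P' = [194/129 547/129; 547/129 1664/129]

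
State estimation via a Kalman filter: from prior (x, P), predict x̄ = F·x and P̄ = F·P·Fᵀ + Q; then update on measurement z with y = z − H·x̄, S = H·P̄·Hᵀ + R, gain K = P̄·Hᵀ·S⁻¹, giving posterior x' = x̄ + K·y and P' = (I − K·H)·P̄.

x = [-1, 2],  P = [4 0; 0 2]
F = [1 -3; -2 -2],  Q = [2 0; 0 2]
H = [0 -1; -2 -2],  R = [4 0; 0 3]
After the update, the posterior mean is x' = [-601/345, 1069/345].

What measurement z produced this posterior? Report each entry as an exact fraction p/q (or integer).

z = [-3, -3]

x̄ = F·x = [-7, -2]
P̄ = F·P·Fᵀ + Q = [24 4; 4 26]
S = H·P̄·Hᵀ + R = [30 60; 60 235]
K = P̄·Hᵀ·S⁻¹ = [242/345 -48/115; -251/345 -8/115]
x' − x̄ = [1814/345, 1759/345] = K·y
y = (KᵀK)⁻¹·Kᵀ·(x' − x̄) = [-5, -21]
z = y + H·x̄ = [-5, -21] + [2, 18] = [-3, -3]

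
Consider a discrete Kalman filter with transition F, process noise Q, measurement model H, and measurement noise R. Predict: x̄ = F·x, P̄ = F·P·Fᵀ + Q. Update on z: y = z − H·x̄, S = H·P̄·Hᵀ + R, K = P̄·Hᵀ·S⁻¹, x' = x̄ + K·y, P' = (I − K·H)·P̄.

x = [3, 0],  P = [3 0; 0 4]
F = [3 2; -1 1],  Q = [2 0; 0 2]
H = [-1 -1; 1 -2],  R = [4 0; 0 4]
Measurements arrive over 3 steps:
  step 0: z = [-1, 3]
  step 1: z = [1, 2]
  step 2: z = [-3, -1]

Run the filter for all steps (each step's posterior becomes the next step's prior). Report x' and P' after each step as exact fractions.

step 0: x' = [40/21, -841/1050], P' = [44/21 8/21; 8/21 422/525]
step 1: x' = [17683/165718, -98481/82859], P' = [161376/82859 21748/82859; 21748/82859 56864/82859]
step 2: x' = [19539983/23118369, 4699403/7706123], P' = [44368916/23118369 1931316/7706123; 1931316/7706123 5246320/7706123]

step 0: x̄ = F·x = [9, -3]
step 0: P̄ = F·P·Fᵀ + Q = [45 -1; -1 9]
step 0: y = z − H·x̄ = [5, -12]
step 0: S = H·P̄·Hᵀ + R = [56 -28; -28 89]
step 0: K = P̄·Hᵀ·S⁻¹ = [-13/21 1/3; -311/1050 -23/75]
step 0: x' = x̄ + K·y = [40/21, -841/1050]
step 0: P' = (I − K·H)·P̄ = [44/21 8/21; 8/21 422/525]
step 1: x̄ = F·x = [2159/525, -947/350]
step 1: P̄ = F·P·Fᵀ + Q = [15038/525 -752/175; -752/175 724/175]
step 1: y = z − H·x̄ = [361/150, -158/21]
step 1: S = H·P̄·Hᵀ + R = [2114/75 -74/3; -74/3 1394/21]
step 1: K = P̄·Hᵀ·S⁻¹ = [-45781/82859 4210/11837; -19653/82859 -3285/11837]
step 1: x' = x̄ + K·y = [17683/165718, -98481/82859]
step 1: P' = (I − K·H)·P̄ = [161376/82859 21748/82859; 21748/82859 56864/82859]
step 2: x̄ = F·x = [-340875/165718, -214645/165718]
step 2: P̄ = F·P·Fᵀ + Q = [2106534/82859 -348652/82859; -348652/82859 340462/82859]
step 2: y = z − H·x̄ = [-75191/11837, -254133/165718]
step 2: S = H·P̄·Hᵀ + R = [42472/1691 -253466/11837; -253466/11837 5194426/82859]
step 2: K = P̄·Hᵀ·S⁻¹ = [-12540716/23118369 8195255/23118369; -1794409/7706123 -2140331/7706123]
step 2: x' = x̄ + K·y = [19539983/23118369, 4699403/7706123]
step 2: P' = (I − K·H)·P̄ = [44368916/23118369 1931316/7706123; 1931316/7706123 5246320/7706123]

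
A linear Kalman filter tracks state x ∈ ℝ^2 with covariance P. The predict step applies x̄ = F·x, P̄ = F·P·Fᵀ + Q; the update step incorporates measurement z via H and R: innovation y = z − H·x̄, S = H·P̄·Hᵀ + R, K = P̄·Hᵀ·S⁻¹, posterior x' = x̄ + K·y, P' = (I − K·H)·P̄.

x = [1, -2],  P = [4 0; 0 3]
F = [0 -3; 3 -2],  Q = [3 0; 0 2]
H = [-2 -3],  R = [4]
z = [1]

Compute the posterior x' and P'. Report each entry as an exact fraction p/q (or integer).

x' = [432/395, -397/395]
P' = [5352/395 -3492/395; -3492/395 2452/395]

x̄ = F·x = [6, 7]
P̄ = F·P·Fᵀ + Q = [30 18; 18 50]
y = z − H·x̄ = [34]
S = H·P̄·Hᵀ + R = [790]
K = P̄·Hᵀ·S⁻¹ = [-57/395; -93/395]
x' = x̄ + K·y = [432/395, -397/395]
P' = (I − K·H)·P̄ = [5352/395 -3492/395; -3492/395 2452/395]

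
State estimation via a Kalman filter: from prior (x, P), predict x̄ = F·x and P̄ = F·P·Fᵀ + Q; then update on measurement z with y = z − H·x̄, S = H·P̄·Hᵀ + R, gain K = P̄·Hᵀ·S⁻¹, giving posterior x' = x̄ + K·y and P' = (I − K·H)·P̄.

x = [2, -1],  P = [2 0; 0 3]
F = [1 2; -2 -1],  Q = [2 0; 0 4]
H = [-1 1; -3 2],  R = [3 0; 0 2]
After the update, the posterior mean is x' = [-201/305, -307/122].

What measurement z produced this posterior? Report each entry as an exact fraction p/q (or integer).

z = [-2, -3]

x̄ = F·x = [0, -3]
P̄ = F·P·Fᵀ + Q = [16 -10; -10 15]
S = H·P̄·Hᵀ + R = [54 128; 128 326]
K = P̄·Hᵀ·S⁻¹ = [57/305 -86/305; 47/122 2/61]
x' − x̄ = [-201/305, 59/122] = K·y
y = (KᵀK)⁻¹·Kᵀ·(x' − x̄) = [1, 3]
z = y + H·x̄ = [1, 3] + [-3, -6] = [-2, -3]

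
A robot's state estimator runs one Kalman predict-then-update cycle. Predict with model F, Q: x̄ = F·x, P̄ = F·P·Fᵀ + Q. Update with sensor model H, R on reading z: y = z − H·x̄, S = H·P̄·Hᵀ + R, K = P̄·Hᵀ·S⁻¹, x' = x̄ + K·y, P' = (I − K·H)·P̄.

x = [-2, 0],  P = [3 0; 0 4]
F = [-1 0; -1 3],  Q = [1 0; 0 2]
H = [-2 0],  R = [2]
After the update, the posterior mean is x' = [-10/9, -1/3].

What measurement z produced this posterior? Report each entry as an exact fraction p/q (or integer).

x̄ = F·x = [2, 2]
P̄ = F·P·Fᵀ + Q = [4 3; 3 41]
S = H·P̄·Hᵀ + R = [18]
K = P̄·Hᵀ·S⁻¹ = [-4/9; -1/3]
x' − x̄ = [-28/9, -7/3] = K·y
y = (KᵀK)⁻¹·Kᵀ·(x' − x̄) = [7]
z = y + H·x̄ = [7] + [-4] = [3]

z = [3]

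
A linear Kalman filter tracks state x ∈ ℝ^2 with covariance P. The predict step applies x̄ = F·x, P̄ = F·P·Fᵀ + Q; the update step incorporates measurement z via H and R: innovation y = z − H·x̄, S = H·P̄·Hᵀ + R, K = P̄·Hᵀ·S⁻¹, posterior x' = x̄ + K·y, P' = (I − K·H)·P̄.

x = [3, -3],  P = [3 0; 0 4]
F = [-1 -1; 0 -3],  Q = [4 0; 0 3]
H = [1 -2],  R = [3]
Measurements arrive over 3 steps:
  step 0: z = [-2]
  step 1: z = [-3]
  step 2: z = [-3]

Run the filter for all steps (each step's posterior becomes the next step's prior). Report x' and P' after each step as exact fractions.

step 0: x' = [-104/61, 21/61], P' = [1173/122 303/61; 303/61 201/61]
step 1: x' = [27999/7481, 24045/7481], P' = [137793/7481 73056/7481; 73056/7481 43944/7481]
step 2: x' = [59115/49844, 592101/323986], P' = [1165359/49844 311199/24922; 311199/24922 1193226/161993]

step 0: x̄ = F·x = [0, 9]
step 0: P̄ = F·P·Fᵀ + Q = [11 12; 12 39]
step 0: y = z − H·x̄ = [16]
step 0: S = H·P̄·Hᵀ + R = [122]
step 0: K = P̄·Hᵀ·S⁻¹ = [-13/122; -33/61]
step 0: x' = x̄ + K·y = [-104/61, 21/61]
step 0: P' = (I − K·H)·P̄ = [1173/122 303/61; 303/61 201/61]
step 1: x̄ = F·x = [83/61, -63/61]
step 1: P̄ = F·P·Fᵀ + Q = [3275/122 1512/61; 1512/61 1992/61]
step 1: y = z − H·x̄ = [-392/61]
step 1: S = H·P̄·Hᵀ + R = [7481/122]
step 1: K = P̄·Hᵀ·S⁻¹ = [-2773/7481; -4944/7481]
step 1: x' = x̄ + K·y = [27999/7481, 24045/7481]
step 1: P' = (I − K·H)·P̄ = [137793/7481 73056/7481; 73056/7481 43944/7481]
step 2: x̄ = F·x = [-52044/7481, -72135/7481]
step 2: P̄ = F·P·Fᵀ + Q = [357773/7481 351000/7481; 351000/7481 417939/7481]
step 2: y = z − H·x̄ = [-114669/7481]
step 2: S = H·P̄·Hᵀ + R = [647972/7481]
step 2: K = P̄·Hᵀ·S⁻¹ = [-26479/49844; -242439/323986]
step 2: x' = x̄ + K·y = [59115/49844, 592101/323986]
step 2: P' = (I − K·H)·P̄ = [1165359/49844 311199/24922; 311199/24922 1193226/161993]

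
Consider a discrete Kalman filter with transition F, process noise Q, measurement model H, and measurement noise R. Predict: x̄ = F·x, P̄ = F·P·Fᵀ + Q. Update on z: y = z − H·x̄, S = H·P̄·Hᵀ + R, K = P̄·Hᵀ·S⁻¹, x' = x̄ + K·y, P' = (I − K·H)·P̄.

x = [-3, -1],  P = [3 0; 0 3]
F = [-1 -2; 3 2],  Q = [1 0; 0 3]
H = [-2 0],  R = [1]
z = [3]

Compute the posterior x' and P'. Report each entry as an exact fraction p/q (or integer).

x' = [-7/5, -13/5]
P' = [16/65 -21/65; -21/65 966/65]

x̄ = F·x = [5, -11]
P̄ = F·P·Fᵀ + Q = [16 -21; -21 42]
y = z − H·x̄ = [13]
S = H·P̄·Hᵀ + R = [65]
K = P̄·Hᵀ·S⁻¹ = [-32/65; 42/65]
x' = x̄ + K·y = [-7/5, -13/5]
P' = (I − K·H)·P̄ = [16/65 -21/65; -21/65 966/65]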